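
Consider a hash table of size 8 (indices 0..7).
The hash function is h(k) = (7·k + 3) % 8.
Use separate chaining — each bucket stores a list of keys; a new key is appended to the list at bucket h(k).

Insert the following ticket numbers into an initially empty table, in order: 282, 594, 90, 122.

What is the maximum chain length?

4

Insert 282: h=1, bucket 1 empty -> new chain.
Insert 594: h=1, bucket 1 nonempty -> append to chain.
Insert 90: h=1, bucket 1 nonempty -> append to chain.
Insert 122: h=1, bucket 1 nonempty -> append to chain.
Final buckets:
0: _
1: 282 -> 594 -> 90 -> 122
2: _
3: _
4: _
5: _
6: _
7: _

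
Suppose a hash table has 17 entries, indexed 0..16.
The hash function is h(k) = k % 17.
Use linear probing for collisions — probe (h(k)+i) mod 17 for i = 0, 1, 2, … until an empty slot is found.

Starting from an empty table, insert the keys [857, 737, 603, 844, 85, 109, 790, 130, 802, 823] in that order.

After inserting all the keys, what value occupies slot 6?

Insert 857: h=7, slot 7 empty → index 7.
Insert 737: h=6, slot 6 empty → index 6.
Insert 603: h=8, slot 8 empty → index 8.
Insert 844: h=11, slot 11 empty → index 11.
Insert 85: h=0, slot 0 empty → index 0.
Insert 109: h=7, slots 7,8 occupied → index 9.
Insert 790: h=8, slots 8,9 occupied → index 10.
Insert 130: h=11, slot 11 occupied → index 12.
Insert 802: h=3, slot 3 empty → index 3.
Insert 823: h=7, slots 7,8,9,10,11,12 occupied → index 13.
Table: [85, ∅, ∅, 802, ∅, ∅, 737, 857, 603, 109, 790, 844, 130, 823, ∅, ∅, ∅]

737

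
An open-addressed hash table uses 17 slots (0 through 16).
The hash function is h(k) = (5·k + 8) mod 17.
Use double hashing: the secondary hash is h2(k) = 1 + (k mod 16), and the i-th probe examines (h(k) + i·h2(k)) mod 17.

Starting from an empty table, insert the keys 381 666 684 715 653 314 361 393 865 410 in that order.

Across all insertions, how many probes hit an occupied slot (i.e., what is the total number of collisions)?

4

381: h=9 => slot 9
666: h=6 => slot 6
684: h=11 => slot 11
715: h=13 => slot 13
653: h=9, h2=14, probe 9,6,3 => slot 3
314: h=14 => slot 14
361: h=11, h2=10, probe 11,4 => slot 4
393: h=1 => slot 1
865: h=15 => slot 15
410: h=1, h2=11, probe 1,12 => slot 12
Table: [∅, 393, ∅, 653, 361, ∅, 666, ∅, ∅, 381, ∅, 684, 410, 715, 314, 865, ∅]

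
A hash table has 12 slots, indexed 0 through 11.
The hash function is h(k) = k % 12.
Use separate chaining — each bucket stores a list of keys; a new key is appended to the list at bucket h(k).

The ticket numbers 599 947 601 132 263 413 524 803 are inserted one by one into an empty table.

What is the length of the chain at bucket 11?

4

599 → bucket 11
947 → bucket 11 (collision)
601 → bucket 1
132 → bucket 0
263 → bucket 11 (collision)
413 → bucket 5
524 → bucket 8
803 → bucket 11 (collision)
Final buckets:
0: 132
1: 601
2: .
3: .
4: .
5: 413
6: .
7: .
8: 524
9: .
10: .
11: 599 -> 947 -> 263 -> 803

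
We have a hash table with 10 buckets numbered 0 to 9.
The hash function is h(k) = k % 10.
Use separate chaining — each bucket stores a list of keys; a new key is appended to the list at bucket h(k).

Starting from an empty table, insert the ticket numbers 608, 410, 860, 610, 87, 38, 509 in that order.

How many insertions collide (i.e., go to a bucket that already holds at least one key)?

608 -> bucket 8
410 -> bucket 0
860 -> bucket 0 (collision)
610 -> bucket 0 (collision)
87 -> bucket 7
38 -> bucket 8 (collision)
509 -> bucket 9
Final buckets:
0: 410 -> 860 -> 610
1: -
2: -
3: -
4: -
5: -
6: -
7: 87
8: 608 -> 38
9: 509

3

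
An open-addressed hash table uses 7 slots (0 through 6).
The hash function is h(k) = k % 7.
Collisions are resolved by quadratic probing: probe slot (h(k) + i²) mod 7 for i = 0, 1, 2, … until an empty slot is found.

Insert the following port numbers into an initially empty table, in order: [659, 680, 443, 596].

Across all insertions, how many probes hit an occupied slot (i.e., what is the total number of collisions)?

4

659 hashes to 1; slot 1 is free -> place at 1.
680 hashes to 1; 1 taken -> place at 2.
443 hashes to 2; 2 taken -> place at 3.
596 hashes to 1; 1,2 taken -> place at 5.
Table: [_, 659, 680, 443, _, 596, _]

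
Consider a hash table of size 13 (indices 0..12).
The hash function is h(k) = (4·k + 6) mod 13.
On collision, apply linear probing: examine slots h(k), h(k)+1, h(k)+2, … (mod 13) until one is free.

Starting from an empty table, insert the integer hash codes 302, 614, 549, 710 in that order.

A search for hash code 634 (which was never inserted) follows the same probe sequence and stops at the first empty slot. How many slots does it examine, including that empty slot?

2

302: h=5 -> slot 5
614: h=5, probe 5,6 -> slot 6
549: h=5, probe 5,6,7 -> slot 7
710: h=12 -> slot 12
Table: [_, _, _, _, _, 302, 614, 549, _, _, _, _, 710]
Lookup 634: h=7, probe 7,8 → slot 8 empty, not found.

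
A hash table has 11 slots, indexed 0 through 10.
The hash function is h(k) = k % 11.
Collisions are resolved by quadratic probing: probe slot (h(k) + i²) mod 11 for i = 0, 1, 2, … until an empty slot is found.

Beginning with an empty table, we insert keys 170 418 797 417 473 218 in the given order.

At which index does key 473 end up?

170 hashes to 5; slot 5 is free => place at 5.
418 hashes to 0; slot 0 is free => place at 0.
797 hashes to 5; 5 taken => place at 6.
417 hashes to 10; slot 10 is free => place at 10.
473 hashes to 0; 0 taken => place at 1.
218 hashes to 9; slot 9 is free => place at 9.
Table: [418, 473, ., ., ., 170, 797, ., ., 218, 417]

1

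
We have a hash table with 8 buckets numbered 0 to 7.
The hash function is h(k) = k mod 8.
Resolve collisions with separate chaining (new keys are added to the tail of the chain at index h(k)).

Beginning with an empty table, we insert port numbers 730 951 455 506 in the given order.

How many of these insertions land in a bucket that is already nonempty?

730 → bucket 2
951 → bucket 7
455 → bucket 7 (collision)
506 → bucket 2 (collision)
Final buckets:
0: ∅
1: ∅
2: 730 -> 506
3: ∅
4: ∅
5: ∅
6: ∅
7: 951 -> 455

2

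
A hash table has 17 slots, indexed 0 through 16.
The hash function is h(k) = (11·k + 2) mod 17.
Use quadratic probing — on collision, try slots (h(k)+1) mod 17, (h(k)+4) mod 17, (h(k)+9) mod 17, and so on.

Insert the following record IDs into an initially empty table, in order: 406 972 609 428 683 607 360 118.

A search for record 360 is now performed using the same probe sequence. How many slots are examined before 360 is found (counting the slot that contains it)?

406: h=14 → slot 14
972: h=1 → slot 1
609: h=3 → slot 3
428: h=1, probe 1,2 → slot 2
683: h=1, probe 1,2,5 → slot 5
607: h=15 → slot 15
360: h=1, probe 1,2,5,10 → slot 10
118: h=8 → slot 8
Table: [∅, 972, 428, 609, ∅, 683, ∅, ∅, 118, ∅, 360, ∅, ∅, ∅, 406, 607, ∅]
Lookup 360: h=1, probe 1,2,5,10 → found at 10.

4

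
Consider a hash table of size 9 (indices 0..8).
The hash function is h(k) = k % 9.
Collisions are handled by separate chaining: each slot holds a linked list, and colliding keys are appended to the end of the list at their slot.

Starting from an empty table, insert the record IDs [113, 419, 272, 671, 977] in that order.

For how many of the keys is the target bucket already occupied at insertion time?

113 → bucket 5
419 → bucket 5 (collision)
272 → bucket 2
671 → bucket 5 (collision)
977 → bucket 5 (collision)
Final buckets:
0: _
1: _
2: 272
3: _
4: _
5: 113 -> 419 -> 671 -> 977
6: _
7: _
8: _

3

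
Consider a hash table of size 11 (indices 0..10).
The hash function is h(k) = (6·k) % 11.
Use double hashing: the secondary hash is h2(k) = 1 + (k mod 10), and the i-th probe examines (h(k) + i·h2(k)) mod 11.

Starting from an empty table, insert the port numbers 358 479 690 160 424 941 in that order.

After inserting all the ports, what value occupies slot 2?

358 hashes to 3; slot 3 is free => place at 3.
479 hashes to 3, h2=10; 3 taken => place at 2.
690 hashes to 4; slot 4 is free => place at 4.
160 hashes to 3, h2=1; 3,4 taken => place at 5.
424 hashes to 3, h2=5; 3 taken => place at 8.
941 hashes to 3, h2=2; 3,5 taken => place at 7.
Table: [., ., 479, 358, 690, 160, ., 941, 424, ., .]

479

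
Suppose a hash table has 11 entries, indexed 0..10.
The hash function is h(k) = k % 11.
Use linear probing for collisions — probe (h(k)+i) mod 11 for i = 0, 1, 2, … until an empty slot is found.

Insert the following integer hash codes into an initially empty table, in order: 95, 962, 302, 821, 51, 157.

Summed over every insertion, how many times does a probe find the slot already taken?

4

95: h=7 -> slot 7
962: h=5 -> slot 5
302: h=5, probe 5,6 -> slot 6
821: h=7, probe 7,8 -> slot 8
51: h=7, probe 7,8,9 -> slot 9
157: h=3 -> slot 3
Table: [∅, ∅, ∅, 157, ∅, 962, 302, 95, 821, 51, ∅]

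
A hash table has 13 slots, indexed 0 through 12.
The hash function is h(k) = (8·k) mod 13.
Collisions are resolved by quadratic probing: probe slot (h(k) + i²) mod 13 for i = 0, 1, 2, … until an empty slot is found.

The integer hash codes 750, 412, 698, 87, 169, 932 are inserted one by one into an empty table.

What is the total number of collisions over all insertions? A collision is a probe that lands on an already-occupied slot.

750 hashes to 7; slot 7 is free => place at 7.
412 hashes to 7; 7 taken => place at 8.
698 hashes to 7; 7,8 taken => place at 11.
87 hashes to 7; 7,8,11 taken => place at 3.
169 hashes to 0; slot 0 is free => place at 0.
932 hashes to 7; 7,8,11,3 taken => place at 10.
Table: [169, -, -, 87, -, -, -, 750, 412, -, 932, 698, -]

10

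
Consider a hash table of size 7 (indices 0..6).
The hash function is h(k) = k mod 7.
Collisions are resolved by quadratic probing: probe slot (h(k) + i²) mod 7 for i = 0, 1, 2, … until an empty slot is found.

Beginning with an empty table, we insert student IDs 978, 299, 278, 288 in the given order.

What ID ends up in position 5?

978

978 hashes to 5; slot 5 is free => place at 5.
299 hashes to 5; 5 taken => place at 6.
278 hashes to 5; 5,6 taken => place at 2.
288 hashes to 1; slot 1 is free => place at 1.
Table: [∅, 288, 278, ∅, ∅, 978, 299]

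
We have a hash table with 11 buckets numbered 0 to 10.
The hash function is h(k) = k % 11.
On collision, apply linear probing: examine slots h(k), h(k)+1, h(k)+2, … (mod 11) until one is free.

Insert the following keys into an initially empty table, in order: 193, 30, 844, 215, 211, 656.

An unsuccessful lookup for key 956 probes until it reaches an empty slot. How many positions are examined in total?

193: h=6 -> slot 6
30: h=8 -> slot 8
844: h=8, probe 8,9 -> slot 9
215: h=6, probe 6,7 -> slot 7
211: h=2 -> slot 2
656: h=7, probe 7,8,9,10 -> slot 10
Table: [—, —, 211, —, —, —, 193, 215, 30, 844, 656]
Lookup 956: h=10, probe 10,0 → slot 0 empty, not found.

2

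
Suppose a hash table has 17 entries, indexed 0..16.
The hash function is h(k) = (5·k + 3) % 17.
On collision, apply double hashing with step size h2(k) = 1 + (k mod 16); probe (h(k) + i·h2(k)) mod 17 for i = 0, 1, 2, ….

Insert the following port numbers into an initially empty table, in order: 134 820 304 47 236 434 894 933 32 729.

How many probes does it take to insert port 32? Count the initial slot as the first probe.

3

Insert 134: h=10, slot 10 empty → index 10.
Insert 820: h=6, slot 6 empty → index 6.
Insert 304: h=10, h2=1, slot 10 occupied → index 11.
Insert 47: h=0, slot 0 empty → index 0.
Insert 236: h=10, h2=13, slots 10,6 occupied → index 2.
Insert 434: h=14, slot 14 empty → index 14.
Insert 894: h=2, h2=15, slots 2,0 occupied → index 15.
Insert 933: h=10, h2=6, slot 10 occupied → index 16.
Insert 32: h=10, h2=1, slots 10,11 occupied → index 12.
Insert 729: h=10, h2=10, slot 10 occupied → index 3.
Table: [47, ., 236, 729, ., ., 820, ., ., ., 134, 304, 32, ., 434, 894, 933]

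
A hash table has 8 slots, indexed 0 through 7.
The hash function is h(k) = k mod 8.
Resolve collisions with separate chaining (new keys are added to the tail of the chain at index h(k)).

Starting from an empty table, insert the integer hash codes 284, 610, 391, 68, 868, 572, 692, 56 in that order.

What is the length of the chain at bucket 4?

5

Insert 284: h=4, bucket 4 empty → new chain.
Insert 610: h=2, bucket 2 empty → new chain.
Insert 391: h=7, bucket 7 empty → new chain.
Insert 68: h=4, bucket 4 nonempty → append to chain.
Insert 868: h=4, bucket 4 nonempty → append to chain.
Insert 572: h=4, bucket 4 nonempty → append to chain.
Insert 692: h=4, bucket 4 nonempty → append to chain.
Insert 56: h=0, bucket 0 empty → new chain.
Final buckets:
0: 56
1: .
2: 610
3: .
4: 284 -> 68 -> 868 -> 572 -> 692
5: .
6: .
7: 391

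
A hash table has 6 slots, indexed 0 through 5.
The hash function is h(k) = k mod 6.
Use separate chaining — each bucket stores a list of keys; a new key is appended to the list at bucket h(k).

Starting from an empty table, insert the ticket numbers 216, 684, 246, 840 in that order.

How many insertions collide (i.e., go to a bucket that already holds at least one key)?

216 → bucket 0
684 → bucket 0 (collision)
246 → bucket 0 (collision)
840 → bucket 0 (collision)
Final buckets:
0: 216 -> 684 -> 246 -> 840
1: —
2: —
3: —
4: —
5: —

3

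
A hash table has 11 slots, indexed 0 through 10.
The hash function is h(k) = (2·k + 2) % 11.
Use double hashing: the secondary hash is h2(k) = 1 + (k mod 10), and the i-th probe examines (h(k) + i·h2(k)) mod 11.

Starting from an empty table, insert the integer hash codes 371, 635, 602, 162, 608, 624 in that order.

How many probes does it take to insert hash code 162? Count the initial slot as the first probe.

4

Insert 371: h=7, slot 7 empty -> index 7.
Insert 635: h=7, h2=6, slot 7 occupied -> index 2.
Insert 602: h=7, h2=3, slot 7 occupied -> index 10.
Insert 162: h=7, h2=3, slots 7,10,2 occupied -> index 5.
Insert 608: h=8, slot 8 empty -> index 8.
Insert 624: h=7, h2=5, slot 7 occupied -> index 1.
Table: [∅, 624, 635, ∅, ∅, 162, ∅, 371, 608, ∅, 602]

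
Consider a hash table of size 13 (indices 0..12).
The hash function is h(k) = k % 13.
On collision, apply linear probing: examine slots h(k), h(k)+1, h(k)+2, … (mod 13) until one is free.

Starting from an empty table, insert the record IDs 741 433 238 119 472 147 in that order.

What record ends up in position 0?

741

Insert 741: h=0, slot 0 empty => index 0.
Insert 433: h=4, slot 4 empty => index 4.
Insert 238: h=4, slot 4 occupied => index 5.
Insert 119: h=2, slot 2 empty => index 2.
Insert 472: h=4, slots 4,5 occupied => index 6.
Insert 147: h=4, slots 4,5,6 occupied => index 7.
Table: [741, ., 119, ., 433, 238, 472, 147, ., ., ., ., .]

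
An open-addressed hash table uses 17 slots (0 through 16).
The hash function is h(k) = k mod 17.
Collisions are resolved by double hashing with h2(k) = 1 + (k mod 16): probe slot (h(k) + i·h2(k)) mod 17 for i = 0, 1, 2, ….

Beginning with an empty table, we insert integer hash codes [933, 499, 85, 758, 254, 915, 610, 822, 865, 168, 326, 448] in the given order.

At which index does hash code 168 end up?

Insert 933: h=15, slot 15 empty => index 15.
Insert 499: h=6, slot 6 empty => index 6.
Insert 85: h=0, slot 0 empty => index 0.
Insert 758: h=10, slot 10 empty => index 10.
Insert 254: h=16, slot 16 empty => index 16.
Insert 915: h=14, slot 14 empty => index 14.
Insert 610: h=15, h2=3, slot 15 occupied => index 1.
Insert 822: h=6, h2=7, slot 6 occupied => index 13.
Insert 865: h=15, h2=2, slots 15,0 occupied => index 2.
Insert 168: h=15, h2=9, slot 15 occupied => index 7.
Insert 326: h=3, slot 3 empty => index 3.
Insert 448: h=6, h2=1, slots 6,7 occupied => index 8.
Table: [85, 610, 865, 326, _, _, 499, 168, 448, _, 758, _, _, 822, 915, 933, 254]

7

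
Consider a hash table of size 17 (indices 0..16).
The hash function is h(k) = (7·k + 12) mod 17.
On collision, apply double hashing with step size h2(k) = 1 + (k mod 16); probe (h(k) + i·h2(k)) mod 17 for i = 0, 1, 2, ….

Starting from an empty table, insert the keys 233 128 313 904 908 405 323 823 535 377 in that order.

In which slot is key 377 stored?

Insert 233: h=11, slot 11 empty → index 11.
Insert 128: h=7, slot 7 empty → index 7.
Insert 313: h=10, slot 10 empty → index 10.
Insert 904: h=16, slot 16 empty → index 16.
Insert 908: h=10, h2=13, slot 10 occupied → index 6.
Insert 405: h=8, slot 8 empty → index 8.
Insert 323: h=12, slot 12 empty → index 12.
Insert 823: h=10, h2=8, slot 10 occupied → index 1.
Insert 535: h=0, slot 0 empty → index 0.
Insert 377: h=16, h2=10, slot 16 occupied → index 9.
Table: [535, 823, ∅, ∅, ∅, ∅, 908, 128, 405, 377, 313, 233, 323, ∅, ∅, ∅, 904]

9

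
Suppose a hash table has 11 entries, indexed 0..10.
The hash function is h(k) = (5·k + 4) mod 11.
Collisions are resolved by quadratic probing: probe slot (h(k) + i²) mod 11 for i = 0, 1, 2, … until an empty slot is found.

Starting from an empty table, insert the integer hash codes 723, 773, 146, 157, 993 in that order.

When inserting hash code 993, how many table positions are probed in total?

4

723 hashes to 0; slot 0 is free → place at 0.
773 hashes to 8; slot 8 is free → place at 8.
146 hashes to 8; 8 taken → place at 9.
157 hashes to 8; 8,9 taken → place at 1.
993 hashes to 8; 8,9,1 taken → place at 6.
Table: [723, 157, ., ., ., ., 993, ., 773, 146, .]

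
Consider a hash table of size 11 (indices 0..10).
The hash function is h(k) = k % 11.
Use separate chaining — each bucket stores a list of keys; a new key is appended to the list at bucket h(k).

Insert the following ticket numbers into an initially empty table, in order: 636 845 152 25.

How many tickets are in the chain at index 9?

3

636 -> bucket 9
845 -> bucket 9 (collision)
152 -> bucket 9 (collision)
25 -> bucket 3
Final buckets:
0: _
1: _
2: _
3: 25
4: _
5: _
6: _
7: _
8: _
9: 636 -> 845 -> 152
10: _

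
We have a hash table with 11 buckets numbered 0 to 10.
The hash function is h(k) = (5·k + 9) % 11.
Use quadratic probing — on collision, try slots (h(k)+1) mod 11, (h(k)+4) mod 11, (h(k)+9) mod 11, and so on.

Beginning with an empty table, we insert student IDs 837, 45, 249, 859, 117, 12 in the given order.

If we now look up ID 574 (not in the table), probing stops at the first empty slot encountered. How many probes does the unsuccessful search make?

837 hashes to 3; slot 3 is free → place at 3.
45 hashes to 3; 3 taken → place at 4.
249 hashes to 0; slot 0 is free → place at 0.
859 hashes to 3; 3,4 taken → place at 7.
117 hashes to 0; 0 taken → place at 1.
12 hashes to 3; 3,4,7,1 taken → place at 8.
Table: [249, 117, ∅, 837, 45, ∅, ∅, 859, 12, ∅, ∅]
Lookup 574: h=8, probe 8,9 → slot 9 empty, not found.

2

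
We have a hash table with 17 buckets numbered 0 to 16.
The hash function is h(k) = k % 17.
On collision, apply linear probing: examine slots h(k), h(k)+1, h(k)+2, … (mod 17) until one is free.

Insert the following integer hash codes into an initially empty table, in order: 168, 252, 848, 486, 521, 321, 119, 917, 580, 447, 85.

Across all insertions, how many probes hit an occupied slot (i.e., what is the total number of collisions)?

12

Insert 168: h=15, slot 15 empty => index 15.
Insert 252: h=14, slot 14 empty => index 14.
Insert 848: h=15, slot 15 occupied => index 16.
Insert 486: h=10, slot 10 empty => index 10.
Insert 521: h=11, slot 11 empty => index 11.
Insert 321: h=15, slots 15,16 occupied => index 0.
Insert 119: h=0, slot 0 occupied => index 1.
Insert 917: h=16, slots 16,0,1 occupied => index 2.
Insert 580: h=2, slot 2 occupied => index 3.
Insert 447: h=5, slot 5 empty => index 5.
Insert 85: h=0, slots 0,1,2,3 occupied => index 4.
Table: [321, 119, 917, 580, 85, 447, -, -, -, -, 486, 521, -, -, 252, 168, 848]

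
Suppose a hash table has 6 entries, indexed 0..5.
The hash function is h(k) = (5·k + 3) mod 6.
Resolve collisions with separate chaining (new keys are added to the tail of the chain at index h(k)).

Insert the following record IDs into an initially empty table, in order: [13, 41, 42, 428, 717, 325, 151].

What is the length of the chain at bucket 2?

13 -> bucket 2
41 -> bucket 4
42 -> bucket 3
428 -> bucket 1
717 -> bucket 0
325 -> bucket 2 (collision)
151 -> bucket 2 (collision)
Final buckets:
0: 717
1: 428
2: 13 -> 325 -> 151
3: 42
4: 41
5: ∅

3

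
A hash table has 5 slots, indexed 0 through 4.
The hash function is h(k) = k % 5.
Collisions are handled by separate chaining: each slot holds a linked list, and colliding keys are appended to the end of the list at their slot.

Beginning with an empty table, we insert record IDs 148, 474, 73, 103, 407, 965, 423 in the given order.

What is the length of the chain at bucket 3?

4

Insert 148: h=3, bucket 3 empty -> new chain.
Insert 474: h=4, bucket 4 empty -> new chain.
Insert 73: h=3, bucket 3 nonempty -> append to chain.
Insert 103: h=3, bucket 3 nonempty -> append to chain.
Insert 407: h=2, bucket 2 empty -> new chain.
Insert 965: h=0, bucket 0 empty -> new chain.
Insert 423: h=3, bucket 3 nonempty -> append to chain.
Final buckets:
0: 965
1: -
2: 407
3: 148 -> 73 -> 103 -> 423
4: 474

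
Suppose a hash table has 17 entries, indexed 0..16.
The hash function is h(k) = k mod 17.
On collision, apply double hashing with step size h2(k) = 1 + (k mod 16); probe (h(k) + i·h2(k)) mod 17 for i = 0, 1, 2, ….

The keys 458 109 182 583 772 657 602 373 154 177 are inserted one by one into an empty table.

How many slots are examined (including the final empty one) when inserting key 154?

458: h=16 => slot 16
109: h=7 => slot 7
182: h=12 => slot 12
583: h=5 => slot 5
772: h=7, h2=5, probe 7,12,0 => slot 0
657: h=11 => slot 11
602: h=7, h2=11, probe 7,1 => slot 1
373: h=16, h2=6, probe 16,5,11,0,6 => slot 6
154: h=1, h2=11, probe 1,12,6,0,11,5,16,10 => slot 10
177: h=7, h2=2, probe 7,9 => slot 9
Table: [772, 602, ∅, ∅, ∅, 583, 373, 109, ∅, 177, 154, 657, 182, ∅, ∅, ∅, 458]

8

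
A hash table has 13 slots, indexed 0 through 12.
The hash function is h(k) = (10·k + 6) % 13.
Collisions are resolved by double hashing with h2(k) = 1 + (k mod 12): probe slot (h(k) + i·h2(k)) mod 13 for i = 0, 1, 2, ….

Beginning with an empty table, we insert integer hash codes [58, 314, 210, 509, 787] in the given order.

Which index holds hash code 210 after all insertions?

58: h=1 => slot 1
314: h=0 => slot 0
210: h=0, h2=7, probe 0,7 => slot 7
509: h=0, h2=6, probe 0,6 => slot 6
787: h=11 => slot 11
Table: [314, 58, —, —, —, —, 509, 210, —, —, —, 787, —]

7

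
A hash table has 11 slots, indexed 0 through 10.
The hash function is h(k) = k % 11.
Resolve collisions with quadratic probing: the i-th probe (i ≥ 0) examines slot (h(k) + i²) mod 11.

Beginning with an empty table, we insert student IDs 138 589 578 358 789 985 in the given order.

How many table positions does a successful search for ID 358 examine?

4

138: h=6 -> slot 6
589: h=6, probe 6,7 -> slot 7
578: h=6, probe 6,7,10 -> slot 10
358: h=6, probe 6,7,10,4 -> slot 4
789: h=8 -> slot 8
985: h=6, probe 6,7,10,4,0 -> slot 0
Table: [985, ∅, ∅, ∅, 358, ∅, 138, 589, 789, ∅, 578]
Lookup 358: h=6, probe 6,7,10,4 → found at 4.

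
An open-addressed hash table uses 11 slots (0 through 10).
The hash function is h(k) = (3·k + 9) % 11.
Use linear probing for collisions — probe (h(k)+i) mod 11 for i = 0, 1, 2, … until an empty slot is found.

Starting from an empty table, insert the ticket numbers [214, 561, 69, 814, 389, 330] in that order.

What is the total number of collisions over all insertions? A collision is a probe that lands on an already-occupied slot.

5

214 hashes to 2; slot 2 is free -> place at 2.
561 hashes to 9; slot 9 is free -> place at 9.
69 hashes to 7; slot 7 is free -> place at 7.
814 hashes to 9; 9 taken -> place at 10.
389 hashes to 10; 10 taken -> place at 0.
330 hashes to 9; 9,10,0 taken -> place at 1.
Table: [389, 330, 214, —, —, —, —, 69, —, 561, 814]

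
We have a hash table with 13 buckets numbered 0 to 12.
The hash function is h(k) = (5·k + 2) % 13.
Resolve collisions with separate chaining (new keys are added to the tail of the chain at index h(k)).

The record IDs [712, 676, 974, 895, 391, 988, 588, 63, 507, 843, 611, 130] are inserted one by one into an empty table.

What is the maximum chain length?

5

Insert 712: h=0, bucket 0 empty → new chain.
Insert 676: h=2, bucket 2 empty → new chain.
Insert 974: h=10, bucket 10 empty → new chain.
Insert 895: h=5, bucket 5 empty → new chain.
Insert 391: h=7, bucket 7 empty → new chain.
Insert 988: h=2, bucket 2 nonempty → append to chain.
Insert 588: h=4, bucket 4 empty → new chain.
Insert 63: h=5, bucket 5 nonempty → append to chain.
Insert 507: h=2, bucket 2 nonempty → append to chain.
Insert 843: h=5, bucket 5 nonempty → append to chain.
Insert 611: h=2, bucket 2 nonempty → append to chain.
Insert 130: h=2, bucket 2 nonempty → append to chain.
Final buckets:
0: 712
1: .
2: 676 -> 988 -> 507 -> 611 -> 130
3: .
4: 588
5: 895 -> 63 -> 843
6: .
7: 391
8: .
9: .
10: 974
11: .
12: .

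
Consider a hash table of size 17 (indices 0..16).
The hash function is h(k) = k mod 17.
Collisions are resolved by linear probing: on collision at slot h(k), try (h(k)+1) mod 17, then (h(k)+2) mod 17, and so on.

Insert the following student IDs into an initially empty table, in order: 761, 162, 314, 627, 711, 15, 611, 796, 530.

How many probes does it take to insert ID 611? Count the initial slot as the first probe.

Insert 761: h=13, slot 13 empty => index 13.
Insert 162: h=9, slot 9 empty => index 9.
Insert 314: h=8, slot 8 empty => index 8.
Insert 627: h=15, slot 15 empty => index 15.
Insert 711: h=14, slot 14 empty => index 14.
Insert 15: h=15, slot 15 occupied => index 16.
Insert 611: h=16, slot 16 occupied => index 0.
Insert 796: h=14, slots 14,15,16,0 occupied => index 1.
Insert 530: h=3, slot 3 empty => index 3.
Table: [611, 796, ., 530, ., ., ., ., 314, 162, ., ., ., 761, 711, 627, 15]

2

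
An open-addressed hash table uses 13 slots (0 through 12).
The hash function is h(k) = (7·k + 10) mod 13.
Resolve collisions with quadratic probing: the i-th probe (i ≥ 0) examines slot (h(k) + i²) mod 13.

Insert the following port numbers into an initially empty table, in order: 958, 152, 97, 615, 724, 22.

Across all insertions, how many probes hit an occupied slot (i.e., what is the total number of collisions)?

8

958 hashes to 8; slot 8 is free -> place at 8.
152 hashes to 8; 8 taken -> place at 9.
97 hashes to 0; slot 0 is free -> place at 0.
615 hashes to 12; slot 12 is free -> place at 12.
724 hashes to 8; 8,9,12 taken -> place at 4.
22 hashes to 8; 8,9,12,4 taken -> place at 11.
Table: [97, _, _, _, 724, _, _, _, 958, 152, _, 22, 615]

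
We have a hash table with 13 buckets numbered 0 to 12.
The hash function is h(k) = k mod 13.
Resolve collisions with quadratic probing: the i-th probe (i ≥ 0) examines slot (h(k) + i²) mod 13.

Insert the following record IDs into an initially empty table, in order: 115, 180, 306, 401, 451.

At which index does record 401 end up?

115: h=11 → slot 11
180: h=11, probe 11,12 → slot 12
306: h=7 → slot 7
401: h=11, probe 11,12,2 → slot 2
451: h=9 → slot 9
Table: [-, -, 401, -, -, -, -, 306, -, 451, -, 115, 180]

2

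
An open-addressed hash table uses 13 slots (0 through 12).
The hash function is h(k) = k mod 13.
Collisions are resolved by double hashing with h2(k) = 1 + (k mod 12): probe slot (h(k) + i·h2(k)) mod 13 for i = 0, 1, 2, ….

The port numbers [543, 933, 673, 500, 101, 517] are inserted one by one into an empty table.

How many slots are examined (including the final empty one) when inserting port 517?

3

Insert 543: h=10, slot 10 empty => index 10.
Insert 933: h=10, h2=10, slot 10 occupied => index 7.
Insert 673: h=10, h2=2, slot 10 occupied => index 12.
Insert 500: h=6, slot 6 empty => index 6.
Insert 101: h=10, h2=6, slot 10 occupied => index 3.
Insert 517: h=10, h2=2, slots 10,12 occupied => index 1.
Table: [., 517, ., 101, ., ., 500, 933, ., ., 543, ., 673]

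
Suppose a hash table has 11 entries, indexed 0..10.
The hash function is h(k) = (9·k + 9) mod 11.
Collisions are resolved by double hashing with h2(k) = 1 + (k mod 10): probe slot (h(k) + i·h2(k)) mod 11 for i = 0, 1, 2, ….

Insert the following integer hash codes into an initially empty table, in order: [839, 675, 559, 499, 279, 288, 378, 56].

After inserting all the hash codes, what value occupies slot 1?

675

Insert 839: h=3, slot 3 empty => index 3.
Insert 675: h=1, slot 1 empty => index 1.
Insert 559: h=2, slot 2 empty => index 2.
Insert 499: h=1, h2=10, slot 1 occupied => index 0.
Insert 279: h=1, h2=10, slots 1,0 occupied => index 10.
Insert 288: h=5, slot 5 empty => index 5.
Insert 378: h=1, h2=9, slots 1,10 occupied => index 8.
Insert 56: h=7, slot 7 empty => index 7.
Table: [499, 675, 559, 839, —, 288, —, 56, 378, —, 279]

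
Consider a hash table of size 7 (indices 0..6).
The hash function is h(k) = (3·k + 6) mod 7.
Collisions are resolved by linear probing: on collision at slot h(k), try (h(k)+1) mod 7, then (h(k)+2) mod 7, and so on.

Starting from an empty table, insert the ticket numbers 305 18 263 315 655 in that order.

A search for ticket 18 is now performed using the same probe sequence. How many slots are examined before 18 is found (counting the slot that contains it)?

2

305 hashes to 4; slot 4 is free → place at 4.
18 hashes to 4; 4 taken → place at 5.
263 hashes to 4; 4,5 taken → place at 6.
315 hashes to 6; 6 taken → place at 0.
655 hashes to 4; 4,5,6,0 taken → place at 1.
Table: [315, 655, _, _, 305, 18, 263]
Lookup 18: h=4, probe 4,5 → found at 5.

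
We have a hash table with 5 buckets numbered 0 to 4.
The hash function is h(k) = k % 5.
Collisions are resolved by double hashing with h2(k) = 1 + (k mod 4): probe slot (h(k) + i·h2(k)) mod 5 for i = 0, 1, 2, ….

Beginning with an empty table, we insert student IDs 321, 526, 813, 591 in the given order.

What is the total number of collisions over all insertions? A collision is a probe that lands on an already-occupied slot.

2

321 hashes to 1; slot 1 is free -> place at 1.
526 hashes to 1, h2=3; 1 taken -> place at 4.
813 hashes to 3; slot 3 is free -> place at 3.
591 hashes to 1, h2=4; 1 taken -> place at 0.
Table: [591, 321, ∅, 813, 526]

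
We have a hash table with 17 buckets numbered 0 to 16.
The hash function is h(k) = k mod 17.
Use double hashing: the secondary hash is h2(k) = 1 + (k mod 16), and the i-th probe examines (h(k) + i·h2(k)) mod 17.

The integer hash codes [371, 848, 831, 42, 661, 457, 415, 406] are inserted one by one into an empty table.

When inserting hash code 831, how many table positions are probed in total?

3

371 hashes to 14; slot 14 is free -> place at 14.
848 hashes to 15; slot 15 is free -> place at 15.
831 hashes to 15, h2=16; 15,14 taken -> place at 13.
42 hashes to 8; slot 8 is free -> place at 8.
661 hashes to 15, h2=6; 15 taken -> place at 4.
457 hashes to 15, h2=10; 15,8 taken -> place at 1.
415 hashes to 7; slot 7 is free -> place at 7.
406 hashes to 15, h2=7; 15 taken -> place at 5.
Table: [—, 457, —, —, 661, 406, —, 415, 42, —, —, —, —, 831, 371, 848, —]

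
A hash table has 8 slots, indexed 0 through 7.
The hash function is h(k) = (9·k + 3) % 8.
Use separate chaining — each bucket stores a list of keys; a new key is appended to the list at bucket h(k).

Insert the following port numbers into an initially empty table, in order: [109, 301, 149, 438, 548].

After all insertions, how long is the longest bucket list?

3

Insert 109: h=0, bucket 0 empty -> new chain.
Insert 301: h=0, bucket 0 nonempty -> append to chain.
Insert 149: h=0, bucket 0 nonempty -> append to chain.
Insert 438: h=1, bucket 1 empty -> new chain.
Insert 548: h=7, bucket 7 empty -> new chain.
Final buckets:
0: 109 -> 301 -> 149
1: 438
2: -
3: -
4: -
5: -
6: -
7: 548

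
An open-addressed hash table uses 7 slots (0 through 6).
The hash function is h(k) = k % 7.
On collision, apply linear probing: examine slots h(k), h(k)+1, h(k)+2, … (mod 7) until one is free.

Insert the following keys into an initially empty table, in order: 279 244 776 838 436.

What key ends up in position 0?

279 hashes to 6; slot 6 is free -> place at 6.
244 hashes to 6; 6 taken -> place at 0.
776 hashes to 6; 6,0 taken -> place at 1.
838 hashes to 5; slot 5 is free -> place at 5.
436 hashes to 2; slot 2 is free -> place at 2.
Table: [244, 776, 436, -, -, 838, 279]

244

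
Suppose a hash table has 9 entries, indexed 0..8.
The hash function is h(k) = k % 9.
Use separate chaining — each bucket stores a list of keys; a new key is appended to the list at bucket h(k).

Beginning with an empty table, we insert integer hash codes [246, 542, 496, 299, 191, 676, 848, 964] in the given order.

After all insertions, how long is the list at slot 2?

4

Insert 246: h=3, bucket 3 empty -> new chain.
Insert 542: h=2, bucket 2 empty -> new chain.
Insert 496: h=1, bucket 1 empty -> new chain.
Insert 299: h=2, bucket 2 nonempty -> append to chain.
Insert 191: h=2, bucket 2 nonempty -> append to chain.
Insert 676: h=1, bucket 1 nonempty -> append to chain.
Insert 848: h=2, bucket 2 nonempty -> append to chain.
Insert 964: h=1, bucket 1 nonempty -> append to chain.
Final buckets:
0: .
1: 496 -> 676 -> 964
2: 542 -> 299 -> 191 -> 848
3: 246
4: .
5: .
6: .
7: .
8: .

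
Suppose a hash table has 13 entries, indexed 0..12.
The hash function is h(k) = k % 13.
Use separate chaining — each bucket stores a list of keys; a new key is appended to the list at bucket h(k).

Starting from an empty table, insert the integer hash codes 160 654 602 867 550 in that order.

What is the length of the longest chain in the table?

160 → bucket 4
654 → bucket 4 (collision)
602 → bucket 4 (collision)
867 → bucket 9
550 → bucket 4 (collision)
Final buckets:
0: _
1: _
2: _
3: _
4: 160 -> 654 -> 602 -> 550
5: _
6: _
7: _
8: _
9: 867
10: _
11: _
12: _

4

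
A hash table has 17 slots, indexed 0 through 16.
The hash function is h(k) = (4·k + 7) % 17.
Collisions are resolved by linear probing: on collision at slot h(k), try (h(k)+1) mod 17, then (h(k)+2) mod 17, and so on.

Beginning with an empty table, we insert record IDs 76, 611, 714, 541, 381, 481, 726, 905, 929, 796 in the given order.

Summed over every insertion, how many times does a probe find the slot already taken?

76 hashes to 5; slot 5 is free => place at 5.
611 hashes to 3; slot 3 is free => place at 3.
714 hashes to 7; slot 7 is free => place at 7.
541 hashes to 12; slot 12 is free => place at 12.
381 hashes to 1; slot 1 is free => place at 1.
481 hashes to 10; slot 10 is free => place at 10.
726 hashes to 4; slot 4 is free => place at 4.
905 hashes to 6; slot 6 is free => place at 6.
929 hashes to 0; slot 0 is free => place at 0.
796 hashes to 12; 12 taken => place at 13.
Table: [929, 381, ., 611, 726, 76, 905, 714, ., ., 481, ., 541, 796, ., ., .]

1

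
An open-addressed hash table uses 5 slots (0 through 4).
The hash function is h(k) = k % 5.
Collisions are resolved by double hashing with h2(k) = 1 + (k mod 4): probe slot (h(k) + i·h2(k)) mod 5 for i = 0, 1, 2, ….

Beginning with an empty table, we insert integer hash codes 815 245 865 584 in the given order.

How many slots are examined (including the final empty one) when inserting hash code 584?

815: h=0 → slot 0
245: h=0, h2=2, probe 0,2 → slot 2
865: h=0, h2=2, probe 0,2,4 → slot 4
584: h=4, h2=1, probe 4,0,1 → slot 1
Table: [815, 584, 245, ∅, 865]

3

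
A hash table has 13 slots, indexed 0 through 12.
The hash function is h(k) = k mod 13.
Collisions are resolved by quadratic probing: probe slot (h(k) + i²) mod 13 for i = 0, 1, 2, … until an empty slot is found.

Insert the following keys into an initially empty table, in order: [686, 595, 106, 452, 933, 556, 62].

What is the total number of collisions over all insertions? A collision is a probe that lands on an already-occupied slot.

Insert 686: h=10, slot 10 empty -> index 10.
Insert 595: h=10, slot 10 occupied -> index 11.
Insert 106: h=2, slot 2 empty -> index 2.
Insert 452: h=10, slots 10,11 occupied -> index 1.
Insert 933: h=10, slots 10,11,1 occupied -> index 6.
Insert 556: h=10, slots 10,11,1,6 occupied -> index 0.
Insert 62: h=10, slots 10,11,1,6,0 occupied -> index 9.
Table: [556, 452, 106, _, _, _, 933, _, _, 62, 686, 595, _]

15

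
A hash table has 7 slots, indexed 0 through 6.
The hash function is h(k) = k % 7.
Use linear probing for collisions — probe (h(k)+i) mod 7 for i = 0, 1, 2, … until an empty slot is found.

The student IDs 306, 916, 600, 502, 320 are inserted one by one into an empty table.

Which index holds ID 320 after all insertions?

2

306: h=5 → slot 5
916: h=6 → slot 6
600: h=5, probe 5,6,0 → slot 0
502: h=5, probe 5,6,0,1 → slot 1
320: h=5, probe 5,6,0,1,2 → slot 2
Table: [600, 502, 320, ., ., 306, 916]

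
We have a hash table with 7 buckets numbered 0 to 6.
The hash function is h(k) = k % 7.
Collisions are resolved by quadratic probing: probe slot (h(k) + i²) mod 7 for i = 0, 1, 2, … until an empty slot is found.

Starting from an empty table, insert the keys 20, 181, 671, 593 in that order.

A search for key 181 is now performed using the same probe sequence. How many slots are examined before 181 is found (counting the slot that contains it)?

2

20: h=6 -> slot 6
181: h=6, probe 6,0 -> slot 0
671: h=6, probe 6,0,3 -> slot 3
593: h=5 -> slot 5
Table: [181, ∅, ∅, 671, ∅, 593, 20]
Lookup 181: h=6, probe 6,0 → found at 0.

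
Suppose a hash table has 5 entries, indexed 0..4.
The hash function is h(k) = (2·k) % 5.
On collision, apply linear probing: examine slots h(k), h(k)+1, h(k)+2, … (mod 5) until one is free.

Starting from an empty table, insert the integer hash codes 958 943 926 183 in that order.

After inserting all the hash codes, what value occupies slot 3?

926

Insert 958: h=1, slot 1 empty => index 1.
Insert 943: h=1, slot 1 occupied => index 2.
Insert 926: h=2, slot 2 occupied => index 3.
Insert 183: h=1, slots 1,2,3 occupied => index 4.
Table: [_, 958, 943, 926, 183]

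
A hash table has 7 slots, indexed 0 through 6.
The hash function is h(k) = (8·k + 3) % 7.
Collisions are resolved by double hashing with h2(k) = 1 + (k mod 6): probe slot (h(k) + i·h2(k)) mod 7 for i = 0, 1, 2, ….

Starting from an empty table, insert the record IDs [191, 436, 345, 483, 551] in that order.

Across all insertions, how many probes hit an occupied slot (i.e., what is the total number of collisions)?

191: h=5 -> slot 5
436: h=5, h2=5, probe 5,3 -> slot 3
345: h=5, h2=4, probe 5,2 -> slot 2
483: h=3, h2=4, probe 3,0 -> slot 0
551: h=1 -> slot 1
Table: [483, 551, 345, 436, —, 191, —]

3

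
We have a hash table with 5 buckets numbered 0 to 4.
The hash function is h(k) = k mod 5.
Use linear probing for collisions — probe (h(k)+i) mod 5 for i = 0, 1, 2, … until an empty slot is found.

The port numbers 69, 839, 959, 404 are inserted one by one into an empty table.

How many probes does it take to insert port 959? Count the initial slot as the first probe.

Insert 69: h=4, slot 4 empty → index 4.
Insert 839: h=4, slot 4 occupied → index 0.
Insert 959: h=4, slots 4,0 occupied → index 1.
Insert 404: h=4, slots 4,0,1 occupied → index 2.
Table: [839, 959, 404, -, 69]

3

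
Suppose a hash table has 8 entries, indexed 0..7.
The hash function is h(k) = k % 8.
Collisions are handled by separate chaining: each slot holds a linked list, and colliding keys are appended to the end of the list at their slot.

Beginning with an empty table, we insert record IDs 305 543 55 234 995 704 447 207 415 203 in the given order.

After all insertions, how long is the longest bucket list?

305 → bucket 1
543 → bucket 7
55 → bucket 7 (collision)
234 → bucket 2
995 → bucket 3
704 → bucket 0
447 → bucket 7 (collision)
207 → bucket 7 (collision)
415 → bucket 7 (collision)
203 → bucket 3 (collision)
Final buckets:
0: 704
1: 305
2: 234
3: 995 -> 203
4: -
5: -
6: -
7: 543 -> 55 -> 447 -> 207 -> 415

5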